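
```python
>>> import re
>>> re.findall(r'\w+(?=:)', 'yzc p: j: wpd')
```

The positive lookaround only admits positions where the adjacent text matches; those characters stay outside the span.
Walking the string: at [4:5] → 'p'; at [7:8] → 'j'.
No capturing groups, so `findall` returns the 2 full match strings.

['p', 'j']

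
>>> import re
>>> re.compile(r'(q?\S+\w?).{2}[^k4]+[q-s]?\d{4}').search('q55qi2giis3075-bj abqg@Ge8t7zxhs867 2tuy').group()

'q55qi2giis3075'

The match spans [0:14] → 'q55qi2giis3075'.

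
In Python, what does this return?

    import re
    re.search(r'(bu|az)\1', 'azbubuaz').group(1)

'bu'

A backreference is literal: `\1` must see the identical characters the first group matched.
Unlike `match`, `search` isn't anchored — it looks for the pattern anywhere in the string.
The match spans [2:6] → 'bubu'.
Captured: group 1 = 'bu'.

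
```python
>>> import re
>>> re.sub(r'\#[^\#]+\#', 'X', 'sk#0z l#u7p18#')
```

'skXu7p18#'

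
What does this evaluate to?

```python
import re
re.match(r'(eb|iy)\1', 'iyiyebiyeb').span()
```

A backreference is literal: `\1` must see the identical characters the first group matched.
With `match`, the pattern is implicitly anchored at the beginning.
The match spans [0:4] → 'iyiy'.
Captured: group 1 = 'iy'.

(0, 4)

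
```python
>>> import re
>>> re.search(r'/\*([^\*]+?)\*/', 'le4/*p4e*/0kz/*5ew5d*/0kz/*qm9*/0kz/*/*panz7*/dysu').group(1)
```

'p4e'

`re.search` tries every starting position until one works.
The match spans [3:10] → '/*p4e*/'.
Captured: group 1 = 'p4e'.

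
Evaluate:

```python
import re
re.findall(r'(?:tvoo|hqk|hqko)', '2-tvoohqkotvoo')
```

Branches in `(...|...)` are attempted left-to-right; the first branch that allows the whole pattern to succeed is taken.
No capturing groups, so `findall` returns the 3 full match strings.

['tvoo', 'hqk', 'tvoo']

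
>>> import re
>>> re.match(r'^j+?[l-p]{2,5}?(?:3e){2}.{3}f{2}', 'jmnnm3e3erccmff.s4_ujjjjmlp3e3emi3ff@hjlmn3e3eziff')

None

The pattern matches anchored at the start of the string; then one or more of a literal 'j' (lazy); then 2 to 5 of a character in [l-p] (lazy), then the literal '3e' repeated 2 times; then exactly 3 of any character, then exactly 2 of a literal 'f'.
`re.match` only tries the pattern at the start of the string.
Here position 0 doesn't satisfy it, so the call returns None.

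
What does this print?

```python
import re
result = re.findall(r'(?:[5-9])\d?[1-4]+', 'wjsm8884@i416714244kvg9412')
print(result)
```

['884', '6714244', '9412']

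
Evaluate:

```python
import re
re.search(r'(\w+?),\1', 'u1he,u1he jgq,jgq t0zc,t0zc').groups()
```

('u1he',)

`\1` is not a pattern — it's the concrete string captured by group 1, re-applied verbatim.
`re.search` tries every starting position until one works.
The match spans [0:9] → 'u1he,u1he'.
Captured: group 1 = 'u1he'.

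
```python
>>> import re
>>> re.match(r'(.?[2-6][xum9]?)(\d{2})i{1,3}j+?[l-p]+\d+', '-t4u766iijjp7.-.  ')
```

Pattern: optionally any character, then a character in [2-6], then optionally one of [xum9] (captured); then exactly 2 of a digit (captured); then 1 to 3 of the literal 'i', then one or more of the literal 'j' (lazy); then one or more of a character in [l-p]; then one or more of a digit.
`re.match` won't scan ahead — the pattern has to work from the very first character.
Here the pattern fails at index 0, so the call returns None.

None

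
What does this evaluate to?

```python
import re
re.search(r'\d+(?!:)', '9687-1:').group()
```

The negative lookahead/lookbehind blocks any match where the forbidden context is present.
The match spans [0:4] → '9687'.

'9687'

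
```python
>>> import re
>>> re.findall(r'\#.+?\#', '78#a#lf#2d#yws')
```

['#a#', '#2d#']

The `?` after the quantifier makes it lazy — it takes as little as possible before letting the rest of the pattern try.
Matches: at [2:5] → '#a#'; at [7:11] → '#2d#'.
Since nothing is captured, `findall` lists the 2 matched substrings directly.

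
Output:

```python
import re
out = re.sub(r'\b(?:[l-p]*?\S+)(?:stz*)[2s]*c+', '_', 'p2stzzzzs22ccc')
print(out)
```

This matches a word boundary (`\b`, zero-width); then zero or more of a character in [l-p] (lazy), then one or more of a non-whitespace character (non-capturing group); then the literal 'st', then zero or more of a literal 'z' (non-capturing group); then zero or more of one of [2s], then one or more of the literal 'c'.
Matches: at [0:14] → 'p2stzzzzs22ccc'.
Each match is replaced by '_'.

_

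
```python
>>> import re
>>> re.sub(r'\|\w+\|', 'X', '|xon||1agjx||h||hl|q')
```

'XXXXq'

Matches: at [0:5] → '|xon|'; at [5:12] → '|1agjx|'; at [12:15] → '|h|'; at [15:19] → '|hl|'.
Every occurrence is swapped for 'X'.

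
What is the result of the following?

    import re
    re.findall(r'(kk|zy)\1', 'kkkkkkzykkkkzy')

['kk', 'kk']

A backreference is literal: `\1` must see the identical characters the first group matched.
Walking the string: at [0:4] match 'kkkk', group 1 = 'kk'; at [8:12] match 'kkkk', group 1 = 'kk'.
`findall` collects group 1 from each match (2 total).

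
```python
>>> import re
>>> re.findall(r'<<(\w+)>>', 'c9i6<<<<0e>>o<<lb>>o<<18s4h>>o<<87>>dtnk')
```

['0e', 'lb', '18s4h', '87']

Matches: at [6:12] match '<<0e>>', group 1 = '0e'; at [13:19] match '<<lb>>', group 1 = 'lb'; at [20:29] match '<<18s4h>>', group 1 = '18s4h'; at [30:36] match '<<87>>', group 1 = '87'.
Because there's exactly one group, `findall` drops the full match and keeps group 1 from each hit.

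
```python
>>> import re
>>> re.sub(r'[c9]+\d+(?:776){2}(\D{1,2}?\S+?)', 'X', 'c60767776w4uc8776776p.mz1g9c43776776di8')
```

'c60767776w4uXmz1gX8'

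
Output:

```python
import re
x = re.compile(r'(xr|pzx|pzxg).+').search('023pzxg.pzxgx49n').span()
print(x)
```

The match spans [3:16] → 'pzxg.pzxgx49n'.

(3, 16)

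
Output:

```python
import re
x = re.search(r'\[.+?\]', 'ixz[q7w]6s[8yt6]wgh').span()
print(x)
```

(3, 8)

With the lazy modifier that quantifier settles for the fewest repetitions that let the rest of the pattern succeed (the atoms after it are unaffected and can still be greedy).
`re.search` scans for the first position where the pattern succeeds.
The match spans [3:8] → '[q7w]'.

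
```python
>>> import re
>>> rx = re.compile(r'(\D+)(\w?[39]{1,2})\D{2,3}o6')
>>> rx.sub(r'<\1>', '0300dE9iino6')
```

'0300<dE>'

This matches one or more of a non-digit (captured); then optionally a word character, then 1 to 2 of one of [39] (captured); then 2 to 3 of a non-digit, then the literal 'o6'.
Matches: at [4:12] → 'dE9iino6'.
`\1` in the replacement pulls in group 1's text for each match.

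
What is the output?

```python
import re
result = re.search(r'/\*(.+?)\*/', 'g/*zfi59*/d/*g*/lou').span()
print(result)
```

(1, 10)

Because the quantifier is non-greedy, it stops expanding at the earliest point where the rest of the pattern can succeed.
The match spans [1:10] → '/*zfi59*/'.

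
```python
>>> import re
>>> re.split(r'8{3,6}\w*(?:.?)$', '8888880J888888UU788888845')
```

['', '']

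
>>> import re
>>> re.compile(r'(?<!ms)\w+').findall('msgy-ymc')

A negative assertion filters positions out without eating any characters.
Since nothing is captured, `findall` lists the 2 matched substrings directly.

['msgy', 'ymc']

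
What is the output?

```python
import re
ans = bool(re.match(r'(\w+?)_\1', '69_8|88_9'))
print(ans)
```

False

`re.match` won't scan ahead — the pattern has to work from the very first character.
Here position 0 doesn't satisfy it, so the call returns None, and `bool(None)` is False.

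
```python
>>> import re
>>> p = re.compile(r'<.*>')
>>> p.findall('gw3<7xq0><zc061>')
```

['<7xq0><zc061>']

No capturing groups, so `findall` returns the 1 full match string.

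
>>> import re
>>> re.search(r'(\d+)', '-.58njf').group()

'58'

This matches one or more of a digit (captured).
Unlike `match`, `search` isn't anchored — it looks for the pattern anywhere in the string.
The match spans [2:4] → '58'.
Captured: group 1 = '58'.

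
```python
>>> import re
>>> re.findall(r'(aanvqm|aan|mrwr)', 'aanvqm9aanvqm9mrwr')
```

['aanvqm', 'aanvqm', 'mrwr']

The regex engine tests alternatives in the order written; an earlier branch that matches wins even if a later one would match more.
Scanning left to right: at [0:6] match 'aanvqm', group 1 = 'aanvqm'; at [7:13] match 'aanvqm', group 1 = 'aanvqm'; at [14:18] match 'mrwr', group 1 = 'mrwr'.
`findall` collects group 1 from each match (3 total).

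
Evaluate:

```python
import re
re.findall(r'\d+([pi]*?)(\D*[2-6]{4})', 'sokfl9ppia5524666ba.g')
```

This matches one or more of a digit; then zero or more of one of [pi] (lazy) (captured); then zero or more of a non-digit, then exactly 4 of a character in [2-6] (captured).
With the lazy modifier that quantifier settles for the fewest repetitions that let the rest of the pattern succeed (the atoms after it are unaffected and can still be greedy).
Matches: at [5:14] match '9ppia5524', groups = ('', 'ppia5524').
Multiple groups make `findall` return tuples — one 2-tuple for the one match.

[('', 'ppia5524')]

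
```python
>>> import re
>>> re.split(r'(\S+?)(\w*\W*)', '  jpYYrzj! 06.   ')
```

['  ', 'j', 'pYYrzj! ', '', '0', '6.   ', '']

The `?` after the quantifier makes it lazy — it takes as little as possible before letting the rest of the pattern try.
Because the pattern has a capturing group, `split` also inserts each captured text between the pieces.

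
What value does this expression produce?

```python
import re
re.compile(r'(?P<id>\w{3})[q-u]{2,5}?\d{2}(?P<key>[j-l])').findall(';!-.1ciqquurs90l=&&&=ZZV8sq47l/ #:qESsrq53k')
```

[('ciq', 'l'), ('ZV8', 'l'), ('qES', 'k')]

This matches exactly 3 of a word character (captured as 'id'); then 2 to 5 of a character in [q-u] (lazy), then exactly 2 of a digit; then a character in [j-l] (captured as 'key').
Walking the string: at [5:16] match 'ciqquurs90l', groups = ('ciq', 'l'); at [22:30] match 'ZV8sq47l', groups = ('ZV8', 'l'); at [34:43] match 'qESsrq53k', groups = ('qES', 'k').
2 groups means each result is a tuple of 2 captured strings — 3 here.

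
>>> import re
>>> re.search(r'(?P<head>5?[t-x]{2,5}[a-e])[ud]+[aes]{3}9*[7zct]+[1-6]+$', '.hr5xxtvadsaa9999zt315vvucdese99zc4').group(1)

The pattern matches optionally a literal '5', then 2 to 5 of a character in [t-x], then a character in [a-e] (captured as 'head'); then one or more of one of [ud], then exactly 3 of one of [aes], then zero or more of a literal '9'; then one or more of one of [7zct]; then one or more of a character in [1-6]; then anchored at the end.
`re.search` scans for the first position where the pattern succeeds.
The match spans [21:35] → '5vvucdese99zc4'.
Captured: group 1 = '5vvuc'.

'5vvuc'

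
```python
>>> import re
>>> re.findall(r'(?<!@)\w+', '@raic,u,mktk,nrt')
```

['aic', 'u', 'mktk', 'nrt']

Because the assertion is negative and zero-width, positions next to the forbidden text are skipped.
With no groups in the pattern, `findall` gives back each whole match — 4 here.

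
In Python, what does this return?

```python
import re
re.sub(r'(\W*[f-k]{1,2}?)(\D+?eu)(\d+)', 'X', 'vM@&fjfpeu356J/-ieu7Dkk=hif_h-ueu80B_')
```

'vMXJ/-ieu7DXB_'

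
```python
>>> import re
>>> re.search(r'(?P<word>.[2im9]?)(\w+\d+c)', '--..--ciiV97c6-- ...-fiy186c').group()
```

'-ciiV97c'

The pattern matches any character, then optionally one of [2im9] (captured as 'word'); then one or more of a word character, then one or more of a digit, then a literal 'c' (captured).
`search` walks the string left to right and returns the first match it finds.
The match spans [5:13] → '-ciiV97c'.
Captured: group 1 = '-', group 2 = 'ciiV97c'.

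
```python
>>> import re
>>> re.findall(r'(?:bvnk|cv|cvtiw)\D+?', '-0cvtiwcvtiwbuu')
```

['cvt', 'cvt']

The regex engine tests alternatives in the order written; an earlier branch that matches wins even if a later one would match more.
Scanning left to right: at [2:5] → 'cvt'; at [7:10] → 'cvt'.
Since nothing is captured, `findall` lists the 2 matched substrings directly.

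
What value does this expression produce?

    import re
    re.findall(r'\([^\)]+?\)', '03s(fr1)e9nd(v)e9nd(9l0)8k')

Walking the string: at [3:8] → '(fr1)'; at [12:15] → '(v)'; at [19:24] → '(9l0)'.
With no groups in the pattern, `findall` gives back each whole match — 3 here.

['(fr1)', '(v)', '(9l0)']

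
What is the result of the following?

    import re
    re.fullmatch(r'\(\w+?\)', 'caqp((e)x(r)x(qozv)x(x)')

None

`fullmatch` succeeds only if the pattern covers the string from start to end.
Here the string isn't matched end-to-end, so the call returns None.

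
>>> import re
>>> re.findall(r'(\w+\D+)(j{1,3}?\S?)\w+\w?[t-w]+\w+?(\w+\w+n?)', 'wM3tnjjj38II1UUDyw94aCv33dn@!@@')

[('wM3tnjj', 'j3', '3dn')]

With the lazy modifier that quantifier settles for the fewest repetitions that let the rest of the pattern succeed (the atoms after it are unaffected and can still be greedy).
3 groups means the one result is a tuple of 3 captured strings — 1 here.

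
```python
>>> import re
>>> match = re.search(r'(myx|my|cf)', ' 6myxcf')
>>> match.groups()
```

('myx',)

The match spans [2:5] → 'myx'.
Captured: group 1 = 'myx'.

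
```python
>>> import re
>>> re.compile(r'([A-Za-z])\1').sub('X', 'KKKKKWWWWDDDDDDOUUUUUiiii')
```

'XXKXXXXXOXXUXX'

After group 1 captures some text, `\1` only succeeds where that same text appears again.
Each match is replaced by 'X'.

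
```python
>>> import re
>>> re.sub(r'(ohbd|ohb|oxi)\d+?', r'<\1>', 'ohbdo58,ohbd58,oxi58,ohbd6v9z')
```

'ohbdo58,<ohbd>8,<oxi>8,<ohbd>v9z'

`\1` in the replacement pulls in group 1's text for each match.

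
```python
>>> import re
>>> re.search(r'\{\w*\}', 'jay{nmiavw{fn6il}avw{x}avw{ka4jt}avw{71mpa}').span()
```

(10, 17)

The match spans [10:17] → '{fn6il}'.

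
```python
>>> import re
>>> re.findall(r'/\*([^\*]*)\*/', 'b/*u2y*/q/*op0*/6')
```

['u2y', 'op0']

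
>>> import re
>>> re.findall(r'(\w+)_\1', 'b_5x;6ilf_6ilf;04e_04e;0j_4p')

After group 1 captures some text, `\1` only succeeds where that same text appears again.
Scanning left to right: at [5:14] match '6ilf_6ilf', group 1 = '6ilf'; at [15:22] match '04e_04e', group 1 = '04e'.
With a single group, `findall` returns only what that group captured — 2 items.

['6ilf', '04e']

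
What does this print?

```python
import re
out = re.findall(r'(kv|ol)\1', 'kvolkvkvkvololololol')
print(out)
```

The backreference `\1` re-matches whatever the first group consumed, character for character.
Walking the string: at [4:8] match 'kvkv', group 1 = 'kv'; at [10:14] match 'olol', group 1 = 'ol'; at [14:18] match 'olol', group 1 = 'ol'.
One capturing group, so `findall` returns just the captured substring from each match — 3 in all.

['kv', 'ol', 'ol']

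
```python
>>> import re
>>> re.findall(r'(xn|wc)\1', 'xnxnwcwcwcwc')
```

['xn', 'wc', 'wc']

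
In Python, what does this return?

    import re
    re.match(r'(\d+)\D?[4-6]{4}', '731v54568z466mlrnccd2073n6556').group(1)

'731'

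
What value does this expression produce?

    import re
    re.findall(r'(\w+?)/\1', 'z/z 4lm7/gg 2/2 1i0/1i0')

['z', '2', '1i0']

A backreference is literal: `\1` must see the identical characters the first group matched.
Walking the string: at [0:3] match 'z/z', group 1 = 'z'; at [12:15] match '2/2', group 1 = '2'; at [16:23] match '1i0/1i0', group 1 = '1i0'.
`findall` collects group 1 from each match (3 total).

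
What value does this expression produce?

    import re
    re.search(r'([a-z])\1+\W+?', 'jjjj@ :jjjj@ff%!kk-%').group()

'jjjj@'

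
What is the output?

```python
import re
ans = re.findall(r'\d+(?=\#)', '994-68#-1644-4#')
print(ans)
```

Lookahead/lookbehind check context without consuming it, so the matched span excludes the asserted characters.
Matches: at [4:6] → '68'; at [13:14] → '4'.
With no groups in the pattern, `findall` gives back each whole match — 2 here.

['68', '4']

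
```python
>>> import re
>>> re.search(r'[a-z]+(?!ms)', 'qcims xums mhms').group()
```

The negative lookaround is zero-width — it rules out positions where the adjacent text would match, without consuming anything.
The match spans [0:5] → 'qcims'.

'qcims'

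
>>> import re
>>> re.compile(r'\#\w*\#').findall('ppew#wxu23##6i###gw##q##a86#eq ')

['#wxu23#', '#6i#', '##', '##', '##']

Scanning left to right: at [4:11] → '#wxu23#'; at [11:15] → '#6i#'; at [15:17] → '##'; at [19:21] → '##'; at [22:24] → '##'.
Since nothing is captured, `findall` lists the 5 matched substrings directly.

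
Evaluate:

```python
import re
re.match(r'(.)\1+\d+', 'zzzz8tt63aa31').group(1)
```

The match spans [0:5] → 'zzzz8'.
Captured: group 1 = 'z'.

'z'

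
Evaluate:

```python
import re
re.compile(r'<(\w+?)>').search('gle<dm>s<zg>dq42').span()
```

(3, 7)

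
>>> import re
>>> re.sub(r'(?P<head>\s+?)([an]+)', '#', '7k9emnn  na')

'7k9emnn#'

The pattern matches one or more of whitespace (lazy) (captured as 'head'); then one or more of one of [an] (captured).
Matches: at [7:11] → '  na'.
Each match is replaced by '#'.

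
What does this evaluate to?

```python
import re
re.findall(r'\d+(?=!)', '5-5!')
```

Because the assertion is zero-width, the text it checks is not consumed and won't appear in the result.
Scanning left to right: at [2:3] → '5'.
Since nothing is captured, `findall` lists the 1 matched substring directly.

['5']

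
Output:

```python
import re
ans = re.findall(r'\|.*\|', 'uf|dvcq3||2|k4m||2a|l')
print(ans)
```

['|dvcq3||2|k4m||2a|']

`findall` yields the raw match text (1 of them) because the pattern has no groups.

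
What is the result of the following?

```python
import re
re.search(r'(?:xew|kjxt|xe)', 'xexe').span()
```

(0, 2)

The match spans [0:2] → 'xe'.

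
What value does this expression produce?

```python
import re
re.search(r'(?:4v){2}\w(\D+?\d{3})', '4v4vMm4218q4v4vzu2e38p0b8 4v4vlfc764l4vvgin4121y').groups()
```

The pattern matches the literal '4v' repeated 2 times, then a word character; then one or more of a non-digit (lazy), then exactly 3 of a digit (captured).
`re.search` scans for the first position where the pattern succeeds.
The match spans [0:9] → '4v4vMm421'.
Captured: group 1 = 'm421'.

('m421',)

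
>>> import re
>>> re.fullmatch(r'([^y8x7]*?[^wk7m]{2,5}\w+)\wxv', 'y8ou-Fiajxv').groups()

('y8ou-Fia',)

The pattern matches zero or more of any character except [y8x7] (lazy), then 2 to 5 of any character except [wk7m], then one or more of a word character (captured); then a word character, then the literal 'xv'.
For `fullmatch`, every character of the input must be accounted for by the pattern.
The match spans [0:11] → 'y8ou-Fiajxv'.
Captured: group 1 = 'y8ou-Fia'.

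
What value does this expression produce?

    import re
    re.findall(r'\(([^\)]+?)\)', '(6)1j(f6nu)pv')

['6', 'f6nu']

Scanning left to right: at [0:3] match '(6)', group 1 = '6'; at [5:11] match '(f6nu)', group 1 = 'f6nu'.
`findall` collects group 1 from each match (2 total).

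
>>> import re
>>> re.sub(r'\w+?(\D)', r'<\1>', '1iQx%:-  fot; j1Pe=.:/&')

`\1` in the replacement pulls in group 1's text for each match.

'<i><x>%:-  <o><;> <P><=>.:/&'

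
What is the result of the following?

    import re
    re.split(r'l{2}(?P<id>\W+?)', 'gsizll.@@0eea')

Lazy quantifiers expand one character at a time until the remainder of the pattern can match.
`re.split` interleaves the captured-group text with the surrounding fragments.

['gsiz', '.', '@@0eea']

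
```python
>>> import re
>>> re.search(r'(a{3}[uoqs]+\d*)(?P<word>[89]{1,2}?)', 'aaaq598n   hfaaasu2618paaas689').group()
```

'aaaq598'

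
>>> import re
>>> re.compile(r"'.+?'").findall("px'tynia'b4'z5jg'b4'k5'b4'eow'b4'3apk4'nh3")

A `+?`/`*?`/`{m,n}?` starts at its minimum and grows only as far as needed for what follows to match.
Matches: at [2:9] → "'tynia'"; at [11:17] → "'z5jg'"; at [19:23] → "'k5'"; at [25:30] → "'eow'"; at [32:39] → "'3apk4'".
With no groups in the pattern, `findall` gives back each whole match — 5 here.

["'tynia'", "'z5jg'", "'k5'", "'eow'", "'3apk4'"]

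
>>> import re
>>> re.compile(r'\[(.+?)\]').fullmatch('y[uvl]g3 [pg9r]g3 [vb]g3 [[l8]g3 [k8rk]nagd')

None

For `fullmatch`, every character of the input must be accounted for by the pattern.
Here there's no way to consume every character, so the call returns None.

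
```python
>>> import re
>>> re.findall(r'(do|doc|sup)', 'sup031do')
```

['sup', 'do']

One capturing group, so `findall` returns just the captured substring from each match — 2 in all.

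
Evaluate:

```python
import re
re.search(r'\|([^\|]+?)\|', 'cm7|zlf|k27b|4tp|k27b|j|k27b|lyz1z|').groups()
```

('zlf',)

`re.search` scans for the first position where the pattern succeeds.
The match spans [3:8] → '|zlf|'.
Captured: group 1 = 'zlf'.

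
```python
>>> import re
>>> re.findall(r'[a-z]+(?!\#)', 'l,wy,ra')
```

['l', 'wy', 'ra']

The negative lookaround is zero-width — it rules out positions where the adjacent text would match, without consuming anything.
Since nothing is captured, `findall` lists the 3 matched substrings directly.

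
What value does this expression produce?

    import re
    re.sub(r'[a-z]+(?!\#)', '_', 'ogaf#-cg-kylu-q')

A negative assertion filters positions out without eating any characters.
Each match is replaced by '_'.

'_f#-_-_-_'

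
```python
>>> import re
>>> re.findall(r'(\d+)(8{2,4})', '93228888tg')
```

[('932288', '88')]

The pattern matches one or more of a digit (captured); then 2 to 4 of a literal '8' (captured).
Matches: at [0:8] match '93228888', groups = ('932288', '88').
Multiple groups make `findall` return tuples — one 2-tuple for the one match.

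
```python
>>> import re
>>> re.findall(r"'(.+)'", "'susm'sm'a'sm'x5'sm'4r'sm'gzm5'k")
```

["susm'sm'a'sm'x5'sm'4r'sm'gzm5"]

`findall` collects group 1 from the one match (1 total).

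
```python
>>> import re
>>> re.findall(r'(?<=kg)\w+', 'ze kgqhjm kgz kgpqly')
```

The positive lookaround only admits positions where the adjacent text matches; those characters stay outside the span.
Matches: at [5:9] → 'qhjm'; at [12:13] → 'z'; at [16:20] → 'pqly'.
No capturing groups, so `findall` returns the 3 full match strings.

['qhjm', 'z', 'pqly']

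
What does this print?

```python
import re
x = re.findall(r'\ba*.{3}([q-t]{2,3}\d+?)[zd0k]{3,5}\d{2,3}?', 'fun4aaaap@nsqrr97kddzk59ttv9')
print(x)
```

['qrr97']

With a single group, `findall` returns only what that group captured — 1 item.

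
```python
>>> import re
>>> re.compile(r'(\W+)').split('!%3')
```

['', '!%', '3']

Pattern: one or more of a non-word character (captured).
Matches to split on: at [0:2] → '!%'.
The group in the pattern means `split` returns the separators' captures alongside the pieces.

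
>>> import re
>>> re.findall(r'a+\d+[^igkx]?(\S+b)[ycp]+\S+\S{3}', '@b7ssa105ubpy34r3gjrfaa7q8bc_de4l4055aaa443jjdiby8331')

Pattern: one or more of a literal 'a'; then one or more of a digit, then optionally any character except [igkx]; then one or more of a non-whitespace character, then the literal 'b' (captured); then one or more of one of [ycp], then one or more of a non-whitespace character, then exactly 3 of a non-whitespace character.
`findall` collects group 1 from the one match (1 total).

['bpy34r3gjrfaa7q8bc_de4l4055aaa443jjdib']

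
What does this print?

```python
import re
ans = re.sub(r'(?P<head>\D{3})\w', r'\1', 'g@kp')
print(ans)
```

g@k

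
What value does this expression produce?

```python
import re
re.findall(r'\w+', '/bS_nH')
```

['bS_nH']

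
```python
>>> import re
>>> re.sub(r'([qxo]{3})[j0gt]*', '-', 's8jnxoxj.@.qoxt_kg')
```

's8jn-.@.-_kg'

`sub` substitutes '-' at each match site.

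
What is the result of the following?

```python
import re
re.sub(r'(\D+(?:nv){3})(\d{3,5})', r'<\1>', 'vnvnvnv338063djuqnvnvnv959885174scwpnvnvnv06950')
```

'<vnvnvnv>3<djuqnvnvnv>5174<scwpnvnvnv>'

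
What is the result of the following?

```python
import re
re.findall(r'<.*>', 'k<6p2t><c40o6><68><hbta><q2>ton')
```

['<6p2t><c40o6><68><hbta><q2>']

Matches: at [1:28] → '<6p2t><c40o6><68><hbta><q2>'.
`findall` yields the raw match text (1 of them) because the pattern has no groups.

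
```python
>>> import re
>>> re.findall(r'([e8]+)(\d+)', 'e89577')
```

[('e8', '9577')]

The pattern matches one or more of one of [e8] (captured); then one or more of a digit (captured).
With 2 capturing groups, `findall` returns a 2-tuple per match.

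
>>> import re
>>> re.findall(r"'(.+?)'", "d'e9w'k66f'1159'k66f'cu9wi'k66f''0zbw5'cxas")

['e9w', '1159', 'cu9wi', "'0zbw5"]

Scanning left to right: at [1:6] match "'e9w'", group 1 = 'e9w'; at [10:16] match "'1159'", group 1 = '1159'; at [20:27] match "'cu9wi'", group 1 = 'cu9wi'; at [31:39] match "''0zbw5'", group 1 = "'0zbw5".
One capturing group, so `findall` returns just the captured substring from each match — 4 in all.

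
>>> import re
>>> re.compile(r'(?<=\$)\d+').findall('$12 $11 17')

['12', '11']

Lookahead/lookbehind check context without consuming it, so the matched span excludes the asserted characters.
Matches: at [1:3] → '12'; at [5:7] → '11'.
Since nothing is captured, `findall` lists the 2 matched substrings directly.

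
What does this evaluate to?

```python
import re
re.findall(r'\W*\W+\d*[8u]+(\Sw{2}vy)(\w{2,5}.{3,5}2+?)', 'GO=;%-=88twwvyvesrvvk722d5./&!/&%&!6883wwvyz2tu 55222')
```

[('twwvy', 'vesrvvk722'), ('3wwvy', 'z2tu 55222')]

The pattern matches zero or more of a non-word character; then one or more of a non-word character; then zero or more of a digit, then one or more of one of [8u]; then a non-whitespace character, then exactly 2 of a literal 'w', then the literal 'vy' (captured); then 2 to 5 of a word character, then 3 to 5 of any character, then one or more of the literal '2' (lazy) (captured).
2 groups means each result is a tuple of 2 captured strings — 2 here.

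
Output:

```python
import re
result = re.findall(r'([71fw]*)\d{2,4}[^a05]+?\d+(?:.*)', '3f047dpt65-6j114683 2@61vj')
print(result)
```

['f']

Pattern: zero or more of one of [71fw] (captured); then 2 to 4 of a digit, then one or more of any character except [a05] (lazy), then one or more of a digit; then zero or more of any character (non-capturing group).
`findall` collects group 1 from the one match (1 total).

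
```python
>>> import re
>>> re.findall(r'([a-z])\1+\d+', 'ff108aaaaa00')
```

['f', 'a']

The backreference `\1` re-matches whatever the first group consumed, character for character.
Matches: at [0:5] match 'ff108', group 1 = 'f'; at [5:12] match 'aaaaa00', group 1 = 'a'.
Because there's exactly one group, `findall` drops the full match and keeps group 1 from each hit.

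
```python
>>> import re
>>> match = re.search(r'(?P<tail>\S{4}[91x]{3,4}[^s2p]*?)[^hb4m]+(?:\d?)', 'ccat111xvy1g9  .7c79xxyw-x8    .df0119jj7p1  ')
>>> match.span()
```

(0, 45)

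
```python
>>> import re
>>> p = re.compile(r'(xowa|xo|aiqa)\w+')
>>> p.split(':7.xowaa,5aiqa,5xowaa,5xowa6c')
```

[':7.', 'xowa', ',5aiqa,5', 'xowa', ',5', 'xowa', '']

The regex engine tests alternatives in the order written; an earlier branch that matches wins even if a later one would match more.
Matches to split on: at [3:8] → 'xowaa'; at [16:21] → 'xowaa'; at [23:29] → 'xowa6c'.
With a capturing group present, the delimiter's captured portion is kept in the result list.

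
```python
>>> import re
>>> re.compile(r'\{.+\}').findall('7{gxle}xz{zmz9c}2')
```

Matches: at [1:16] → '{gxle}xz{zmz9c}'.
`findall` yields the raw match text (1 of them) because the pattern has no groups.

['{gxle}xz{zmz9c}']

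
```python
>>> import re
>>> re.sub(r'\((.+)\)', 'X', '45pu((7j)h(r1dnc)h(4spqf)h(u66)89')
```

Every occurrence is swapped for 'X'.

'45puX89'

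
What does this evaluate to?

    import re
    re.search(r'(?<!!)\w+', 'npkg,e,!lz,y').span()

The negative lookaround is zero-width — it rules out positions where the adjacent text would match, without consuming anything.
`search` walks the string left to right and returns the first match it finds.
The match spans [0:4] → 'npkg'.

(0, 4)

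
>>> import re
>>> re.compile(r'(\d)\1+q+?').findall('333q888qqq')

['3', '8']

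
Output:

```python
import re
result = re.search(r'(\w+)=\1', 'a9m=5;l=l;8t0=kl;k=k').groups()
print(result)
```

('l',)

After group 1 captures some text, `\1` only succeeds where that same text appears again.
`search` walks the string left to right and returns the first match it finds.
The match spans [6:9] → 'l=l'.
Captured: group 1 = 'l'.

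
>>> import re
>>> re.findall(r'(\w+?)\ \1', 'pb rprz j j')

['j']

The backreference `\1` re-matches whatever the first group consumed, character for character.
Because there's exactly one group, `findall` drops the full match and keeps group 1 from the one hit.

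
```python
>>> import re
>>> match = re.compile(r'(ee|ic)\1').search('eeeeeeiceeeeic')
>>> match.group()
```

'eeee'

After group 1 captures some text, `\1` only succeeds where that same text appears again.
Unlike `match`, `search` isn't anchored — it looks for the pattern anywhere in the string.
The match spans [0:4] → 'eeee'.
Captured: group 1 = 'ee'.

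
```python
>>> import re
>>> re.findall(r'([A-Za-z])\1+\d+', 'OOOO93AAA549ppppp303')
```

`\1` is not a pattern — it's the concrete string captured by group 1, re-applied verbatim.
`findall` collects group 1 from each match (3 total).

['O', 'A', 'p']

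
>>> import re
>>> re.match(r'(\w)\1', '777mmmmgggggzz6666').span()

`re.match` won't scan ahead — the pattern has to work from the very first character.
The match spans [0:2] → '77'.

(0, 2)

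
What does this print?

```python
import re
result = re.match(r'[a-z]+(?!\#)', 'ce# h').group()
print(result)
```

The negative lookaround is zero-width — it rules out positions where the adjacent text would match, without consuming anything.
`re.match` only tries the pattern at the start of the string.
The match spans [0:1] → 'c'.

c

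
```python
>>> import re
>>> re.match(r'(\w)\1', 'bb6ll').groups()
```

('b',)

`\1` is not a pattern — it's the concrete string captured by group 1, re-applied verbatim.
`re.match` only tries the pattern at the start of the string.
The match spans [0:2] → 'bb'.
Captured: group 1 = 'b'.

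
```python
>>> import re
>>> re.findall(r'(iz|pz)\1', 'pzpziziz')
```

['pz', 'iz']

After group 1 captures some text, `\1` only succeeds where that same text appears again.
Walking the string: at [0:4] match 'pzpz', group 1 = 'pz'; at [4:8] match 'iziz', group 1 = 'iz'.
One capturing group, so `findall` returns just the captured substring from each match — 2 in all.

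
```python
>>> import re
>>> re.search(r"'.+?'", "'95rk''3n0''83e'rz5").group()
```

Because the quantifier is non-greedy, it stops expanding at the earliest point where the rest of the pattern can succeed.
The match spans [0:6] → "'95rk'".

"'95rk'"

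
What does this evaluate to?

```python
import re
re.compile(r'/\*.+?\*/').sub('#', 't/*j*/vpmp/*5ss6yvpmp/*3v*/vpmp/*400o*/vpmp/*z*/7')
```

The `?` after the quantifier makes it lazy — it takes as little as possible before letting the rest of the pattern try.
Matches: at [1:6] → '/*j*/'; at [10:27] → '/*5ss6yvpmp/*3v*/'; at [31:39] → '/*400o*/'; at [43:48] → '/*z*/'.
Every occurrence is swapped for '#'.

't#vpmp#vpmp#vpmp#7'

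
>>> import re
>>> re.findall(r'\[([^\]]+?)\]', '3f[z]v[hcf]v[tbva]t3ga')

['z', 'hcf', 'tbva']

Walking the string: at [2:5] match '[z]', group 1 = 'z'; at [6:11] match '[hcf]', group 1 = 'hcf'; at [12:18] match '[tbva]', group 1 = 'tbva'.
Because there's exactly one group, `findall` drops the full match and keeps group 1 from each hit.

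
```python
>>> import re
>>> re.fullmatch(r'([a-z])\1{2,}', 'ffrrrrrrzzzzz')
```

`re.fullmatch` is like wrapping the pattern in `^…$` (in single-line mode).
Here the pattern can't cover the whole string, so the call returns None.

None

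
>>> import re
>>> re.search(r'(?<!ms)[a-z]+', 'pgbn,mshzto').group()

'pgbn'

Because the assertion is negative and zero-width, positions next to the forbidden text are skipped.
The match spans [0:4] → 'pgbn'.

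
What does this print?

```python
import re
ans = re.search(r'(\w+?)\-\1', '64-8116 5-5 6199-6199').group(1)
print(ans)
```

The match spans [8:11] → '5-5'.
Captured: group 1 = '5'.

5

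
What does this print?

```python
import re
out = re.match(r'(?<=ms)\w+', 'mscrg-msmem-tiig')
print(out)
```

None

The lookaround is zero-width — it requires the adjacent text to match without consuming it, so the asserted text isn't part of the match.
`re.match` only tries the pattern at the start of the string.
Here the pattern fails at index 0, so the call returns None.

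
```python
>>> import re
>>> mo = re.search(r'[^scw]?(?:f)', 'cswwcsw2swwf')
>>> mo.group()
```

'f'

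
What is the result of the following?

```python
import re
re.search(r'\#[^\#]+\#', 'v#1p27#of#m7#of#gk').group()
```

'#1p27#'

`search` walks the string left to right and returns the first match it finds.
The match spans [1:7] → '#1p27#'.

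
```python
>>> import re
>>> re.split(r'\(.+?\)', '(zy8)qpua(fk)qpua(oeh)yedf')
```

['', 'qpua', 'qpua', 'yedf']

Matches to split on: at [0:5] → '(zy8)'; at [9:13] → '(fk)'; at [17:22] → '(oeh)'.
`split` removes every match and returns the 4 fragments in between.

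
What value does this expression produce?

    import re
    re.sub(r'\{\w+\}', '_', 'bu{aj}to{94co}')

'bu_to_'

Every occurrence is swapped for '_'.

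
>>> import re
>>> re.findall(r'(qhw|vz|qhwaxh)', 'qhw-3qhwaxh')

['qhw', 'qhw']

Alternation isn't longest-match — the leftmost alternative that fits at this position is chosen.
`findall` collects group 1 from each match (2 total).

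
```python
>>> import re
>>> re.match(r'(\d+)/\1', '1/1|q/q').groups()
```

('1',)

The match spans [0:3] → '1/1'.
Captured: group 1 = '1'.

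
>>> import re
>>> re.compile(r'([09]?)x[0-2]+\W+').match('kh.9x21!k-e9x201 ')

None

`match` is anchored at position 0; if the pattern doesn't fit there, it returns None.
Here the pattern fails at index 0, so the call returns None.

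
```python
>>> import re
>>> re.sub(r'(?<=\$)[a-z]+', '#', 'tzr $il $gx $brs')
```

'tzr $# $# $#'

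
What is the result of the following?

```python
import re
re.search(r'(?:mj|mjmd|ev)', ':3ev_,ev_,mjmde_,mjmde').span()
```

(2, 4)

The match spans [2:4] → 'ev'.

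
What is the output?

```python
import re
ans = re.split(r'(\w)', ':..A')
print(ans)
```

`re.split` interleaves the captured-group text with the surrounding fragments.

[':..', 'A', '']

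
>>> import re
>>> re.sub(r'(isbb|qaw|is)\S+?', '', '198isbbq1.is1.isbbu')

`|` is ordered: at each position the engine commits to the first alternative that works.
Matches: at [3:8] → 'isbbq'; at [10:13] → 'is1'; at [14:19] → 'isbbu'.
Every occurrence is swapped for ''.

'1981..'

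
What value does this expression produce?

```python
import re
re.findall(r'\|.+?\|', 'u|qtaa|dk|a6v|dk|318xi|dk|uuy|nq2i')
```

['|qtaa|', '|a6v|', '|318xi|', '|uuy|']

A `+?`/`*?`/`{m,n}?` starts at its minimum and grows only as far as needed for what follows to match.
Scanning left to right: at [1:7] → '|qtaa|'; at [9:14] → '|a6v|'; at [16:23] → '|318xi|'; at [25:30] → '|uuy|'.
`findall` yields the raw match text (4 of them) because the pattern has no groups.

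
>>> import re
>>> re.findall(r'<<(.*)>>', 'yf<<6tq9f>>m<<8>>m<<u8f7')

Scanning left to right: at [2:17] match '<<6tq9f>>m<<8>>', group 1 = '6tq9f>>m<<8'.
Because there's exactly one group, `findall` drops the full match and keeps group 1 from the one hit.

['6tq9f>>m<<8']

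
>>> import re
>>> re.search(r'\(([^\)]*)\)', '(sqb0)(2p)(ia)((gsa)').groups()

('sqb0',)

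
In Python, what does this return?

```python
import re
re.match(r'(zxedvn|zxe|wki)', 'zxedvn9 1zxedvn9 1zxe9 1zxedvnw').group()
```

'zxedvn'

`re.match` only tries the pattern at the start of the string.
The match spans [0:6] → 'zxedvn'.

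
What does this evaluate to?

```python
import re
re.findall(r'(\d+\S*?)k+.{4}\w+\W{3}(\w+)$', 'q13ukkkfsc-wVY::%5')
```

[('13u', '5')]

The pattern matches one or more of a digit, then zero or more of a non-whitespace character (lazy) (captured); then one or more of the literal 'k', then exactly 4 of any character, then one or more of a word character; then exactly 3 of a non-word character; then one or more of a word character (captured); then anchored at the end.
A non-greedy quantifier consumes as few characters as it can — just enough that the remainder of the pattern still matches from where it stops; whatever follows it matches normally.
Matches: at [1:18] match '13ukkkfsc-wVY::%5', groups = ('13u', '5').
With 2 capturing groups, `findall` returns a 2-tuple per match.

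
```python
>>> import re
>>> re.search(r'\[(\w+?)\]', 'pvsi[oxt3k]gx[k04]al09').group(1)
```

Unlike `match`, `search` isn't anchored — it looks for the pattern anywhere in the string.
The match spans [4:11] → '[oxt3k]'.
Captured: group 1 = 'oxt3k'.

'oxt3k'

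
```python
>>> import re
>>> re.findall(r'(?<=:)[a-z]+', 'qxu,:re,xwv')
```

Lookahead/lookbehind check context without consuming it, so the matched span excludes the asserted characters.
Matches: at [5:7] → 're'.
With no groups in the pattern, `findall` gives back each whole match — 1 here.

['re']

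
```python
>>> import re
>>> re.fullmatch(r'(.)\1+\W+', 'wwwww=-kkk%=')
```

`\1` is not a pattern — it's the concrete string captured by group 1, re-applied verbatim.
`re.fullmatch` requires the pattern to consume the entire string.
Here the string isn't matched end-to-end, so the call returns None.

None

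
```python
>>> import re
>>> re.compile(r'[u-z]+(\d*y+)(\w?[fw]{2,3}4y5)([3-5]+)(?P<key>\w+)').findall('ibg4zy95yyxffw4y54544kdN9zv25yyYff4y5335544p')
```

[('95yy', 'xffw4y5', '4544', 'kdN9zv25yyYff4y5335544p')]

This matches one or more of a character in [u-z]; then zero or more of a digit, then one or more of a literal 'y' (captured); then optionally a word character, then 2 to 3 of one of [fw], then the literal '4y5' (captured); then one or more of a character in [3-5] (captured); then one or more of a word character (captured as 'key').
Matches: at [4:44] match 'zy95yyxffw4y54544kdN9zv25yyYff4y5335544p', groups = ('95yy', 'xffw4y5', '4544', 'kdN9zv25yyYff4y5335544p').
With 4 capturing groups, `findall` returns a 4-tuple per match.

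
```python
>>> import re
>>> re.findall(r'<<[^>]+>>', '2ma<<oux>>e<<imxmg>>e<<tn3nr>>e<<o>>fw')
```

Scanning left to right: at [3:10] → '<<oux>>'; at [11:20] → '<<imxmg>>'; at [21:30] → '<<tn3nr>>'; at [31:36] → '<<o>>'.
`findall` yields the raw match text (4 of them) because the pattern has no groups.

['<<oux>>', '<<imxmg>>', '<<tn3nr>>', '<<o>>']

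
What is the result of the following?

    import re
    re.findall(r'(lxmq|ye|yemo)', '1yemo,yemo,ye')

Branches in `(...|...)` are attempted left-to-right; the first branch that allows the whole pattern to succeed is taken.
One capturing group, so `findall` returns just the captured substring from each match — 3 in all.

['ye', 'ye', 'ye']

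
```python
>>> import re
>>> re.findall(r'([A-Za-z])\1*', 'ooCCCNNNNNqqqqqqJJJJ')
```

['o', 'C', 'N', 'q', 'J']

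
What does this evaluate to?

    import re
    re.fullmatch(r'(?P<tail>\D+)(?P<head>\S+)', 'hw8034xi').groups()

('hw', '8034xi')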